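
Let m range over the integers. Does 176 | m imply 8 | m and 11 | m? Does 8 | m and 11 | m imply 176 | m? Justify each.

The forward direction holds; the converse fails.

[⇒] If 176 ∣ m, write m = 176q. Since 176 = 22·8, m = 8·(22q), so 8 ∣ m; and since 176 = 16·11, m = 11·(16q), so 11 ∣ m.

[⇐] This fails: take m = 88. Both 8 ∣ 88 and 11 ∣ 88, yet 88 is not a multiple of 176 (since 88 = 0·176 + 88), so 176 ∤ 88.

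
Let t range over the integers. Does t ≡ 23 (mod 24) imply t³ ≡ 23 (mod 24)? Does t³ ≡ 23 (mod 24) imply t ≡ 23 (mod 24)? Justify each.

Equivalent; both directions hold.

(⇒) Suppose t ≡ 23 (mod 24). Write t = 24j + 23. Then (24j + 23)³ = 13824j³ + 39744j² + 38088j + 12167 = 24(576j³ + 1656j² + 1587j + 506) + 23, so t³ ≡ 23 (mod 24).

(⇐) Conversely, suppose t³ ≡ 23 (mod 24). The only residue r in {0, …, 23} with r³ ≡ 23 (mod 24) is r = 23, so t ≡ 23 (mod 24).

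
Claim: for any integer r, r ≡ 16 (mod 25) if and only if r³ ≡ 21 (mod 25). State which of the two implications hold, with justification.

(→) Suppose r ≡ 16 (mod 25). Write r = 25j + 16. Then (25j + 16)³ = 15625j³ + 30000j² + 19200j + 4096 = 25(625j³ + 1200j² + 768j + 163) + 21, so r³ ≡ 21 (mod 25).

(←) Conversely, suppose r³ ≡ 21 (mod 25). The only residue r in {0, …, 24} with r³ ≡ 21 (mod 25) is r = 16, so r ≡ 16 (mod 25).

The biconditional holds.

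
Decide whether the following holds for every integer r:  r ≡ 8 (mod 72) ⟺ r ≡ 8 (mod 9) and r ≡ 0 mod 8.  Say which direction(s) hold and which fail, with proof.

(→) Suppose r ≡ 8 (mod 72); write r = 72j + 8. Since 9 ∣ 72, reducing mod 9 gives r ≡ 8 (mod 9); since 8 ∣ 72, reducing mod 8 gives r ≡ 8 ≡ 0 (mod 8).

(←) Conversely, if r ≡ 8 (mod 9) and r ≡ 0 (mod 8), then by the Chinese remainder theorem r ≡ 8 (mod 72). This is exactly r ≡ 8 (mod 72).

Both directions hold; the statement is true.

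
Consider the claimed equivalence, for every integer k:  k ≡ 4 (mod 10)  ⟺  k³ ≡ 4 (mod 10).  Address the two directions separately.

(→) Suppose k ≡ 4 (mod 10). Write k = 10j + 4. Then (10j + 4)³ = 1000j³ + 1200j² + 480j + 64 = 10(100j³ + 120j² + 48j + 6) + 4, so k³ ≡ 4 (mod 10).

(←) Conversely, suppose k³ ≡ 4 (mod 10). The only residue r in {0, …, 9} with r³ ≡ 4 (mod 10) is r = 4, so k ≡ 4 (mod 10).

Both implications hold.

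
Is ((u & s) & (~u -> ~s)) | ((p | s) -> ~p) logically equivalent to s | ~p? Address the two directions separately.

(⟹) Assume the antecedent. If p is true, the antecedent forces (p = T, u = T, s = T), and s | ~p holds there. If p is false, s | ~p reduces to true regardless of the other variables. Either way s | ~p holds.

(⟸) This fails. Under p = T, u = F, s = T, the left side is false but the right side is true.

Not equivalent: only (⇒) holds.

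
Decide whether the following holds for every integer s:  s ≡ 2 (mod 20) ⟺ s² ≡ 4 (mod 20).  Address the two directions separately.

(⟸) This fails: take s = 8. Then 8² = 64 ≡ 4 (mod 20), yet 8 ≡ 8 (mod 20), not 2.

(⟹) Suppose s ≡ 2 (mod 20). Write s = 20j + 2. Then (20j + 2)² = 400j² + 80j + 4 = 20(20j² + 4j) + 4, so s² ≡ 4 (mod 20).

Only the forward direction holds.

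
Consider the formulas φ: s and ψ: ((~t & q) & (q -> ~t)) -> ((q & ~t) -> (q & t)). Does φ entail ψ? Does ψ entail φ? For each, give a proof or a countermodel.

(⇒) fails and (⇐) fails.

(⟹) This fails. Under s = T, t = F, q = T, the left side is true but the right side is false.

(⟸) This fails. Under s = F, t = F, q = F, the left side is false but the right side is true.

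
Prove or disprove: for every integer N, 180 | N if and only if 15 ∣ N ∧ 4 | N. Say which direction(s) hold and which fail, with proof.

The forward direction holds; the converse fails.

Converse. This fails: take N = 60. Both 15 ∣ 60 and 4 ∣ 60, yet 60 is not a multiple of 180 (since 60 = 0·180 + 60), so 180 ∤ 60.

Forward direction. If 180 ∣ N, write N = 180q. Since 180 = 12·15, N = 15·(12q), so 15 ∣ N; and since 180 = 45·4, N = 4·(45q), so 4 ∣ N.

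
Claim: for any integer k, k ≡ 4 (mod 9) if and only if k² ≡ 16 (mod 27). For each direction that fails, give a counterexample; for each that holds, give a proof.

Neither direction holds.

Forward direction. This fails: take k = 13. Then 13 ≡ 4 (mod 9), but 13² = 169 ≡ 7 (mod 27), not 16.

Converse. This fails: take k = 23. Then 23² = 529 ≡ 16 (mod 27), yet 23 ≡ 5 (mod 9), not 4.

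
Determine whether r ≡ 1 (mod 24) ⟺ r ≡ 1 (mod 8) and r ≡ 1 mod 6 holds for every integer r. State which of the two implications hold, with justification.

Both implications hold.

(⟹) Suppose r ≡ 1 (mod 24); write r = 24j + 1. Since 8 ∣ 24, reducing mod 8 gives r ≡ 1 (mod 8); since 6 ∣ 24, reducing mod 6 gives r ≡ 1 (mod 6).

(⟸) Conversely, if r ≡ 1 (mod 8) and r ≡ 1 (mod 6), then by the Chinese remainder theorem r ≡ 1 (mod 24). This is exactly r ≡ 1 (mod 24).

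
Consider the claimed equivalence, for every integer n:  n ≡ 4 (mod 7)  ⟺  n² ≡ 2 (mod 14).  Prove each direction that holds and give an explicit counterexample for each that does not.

(→) This fails: take n = 11. Then 11 ≡ 4 (mod 7), but 11² = 121 ≡ 9 (mod 14), not 2.

(←) This fails: take n = 10. Then 10² = 100 ≡ 2 (mod 14), yet 10 ≡ 3 (mod 7), not 4.

Neither implication holds.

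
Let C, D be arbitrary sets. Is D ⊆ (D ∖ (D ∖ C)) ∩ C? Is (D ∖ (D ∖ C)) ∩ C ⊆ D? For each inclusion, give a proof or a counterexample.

The sets are not equal: only the reverse inclusion holds.

Reverse inclusion. Let x ∈ (D ∖ (D ∖ C)) ∩ C. Then x ∈ C ∩ D, from which x ∈ D.

Forward inclusion. This inclusion fails. Take C = ∅, D = {1}; then 1 ∈ D but 1 ∉ (D ∖ (D ∖ C)) ∩ C.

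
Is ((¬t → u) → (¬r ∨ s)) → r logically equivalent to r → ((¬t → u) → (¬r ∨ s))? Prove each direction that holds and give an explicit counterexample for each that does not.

Neither direction holds.

(→) This fails. Under r = T, s = F, t = T, u = F, the left side is true but the right side is false.

(←) This fails. Under r = F, s = F, t = F, u = F, the left side is false but the right side is true.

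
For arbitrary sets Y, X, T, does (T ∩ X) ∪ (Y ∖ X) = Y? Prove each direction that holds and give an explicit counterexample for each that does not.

(⊆) This inclusion fails. Take Y = ∅, X = {1}, T = {1}; then 1 ∈ (T ∩ X) ∪ (Y ∖ X) but 1 ∉ Y.

(⊇) This inclusion fails. Take Y = {1}, X = {1}, T = ∅; then 1 ∈ Y but 1 ∉ (T ∩ X) ∪ (Y ∖ X).

Neither inclusion holds.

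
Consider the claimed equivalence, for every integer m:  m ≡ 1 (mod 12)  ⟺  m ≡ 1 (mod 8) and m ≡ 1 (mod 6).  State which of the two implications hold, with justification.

(⇒) fails; (⇐) holds.

(→) This fails: m = 13 gives 13 ≡ 1 (mod 12) but 13 ≡ 5 (mod 8), so the conjunction on the right does not hold.

(←) Conversely, if m ≡ 1 (mod 8) and m ≡ 1 (mod 6), then by the Chinese remainder theorem m ≡ 1 (mod 24). Since 1 ≡ 1 (mod 12) and 12 ∣ 24, we get m ≡ 1 (mod 12).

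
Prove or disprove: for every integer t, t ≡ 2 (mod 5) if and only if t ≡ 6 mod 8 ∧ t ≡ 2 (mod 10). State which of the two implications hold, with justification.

(→) This fails: t = 32 gives 32 ≡ 2 (mod 5) but 32 ≡ 0 (mod 8), so the conjunction on the right does not hold.

(←) Conversely, if t ≡ 6 (mod 8) and t ≡ 2 (mod 10), then by the Chinese remainder theorem t ≡ 22 (mod 40). Since 22 ≡ 2 (mod 5) and 5 ∣ 40, we get t ≡ 2 (mod 5).

Only the reverse direction holds.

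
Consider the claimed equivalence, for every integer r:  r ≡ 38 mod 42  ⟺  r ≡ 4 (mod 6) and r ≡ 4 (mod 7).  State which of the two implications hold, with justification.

Both directions fail.

(→) This fails: r = 38 gives 38 ≡ 38 (mod 42) but 38 ≡ 2 (mod 6), so the conjunction on the right does not hold.

(←) This fails: r = 4 satisfies both congruences on the right (4 ≡ 4 mod 6 and 4 ≡ 4 mod 7) yet 4 ≡ 4 (mod 42), not 38.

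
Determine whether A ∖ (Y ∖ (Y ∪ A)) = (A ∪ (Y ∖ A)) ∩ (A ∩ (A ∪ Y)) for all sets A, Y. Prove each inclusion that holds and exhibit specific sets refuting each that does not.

The two sets are equal.

(⊆) Let x ∈ A ∖ (Y ∖ (Y ∪ A)). Then either x ∈ A and x ∉ Y; or x ∈ A ∩ Y. In each case x ∈ (A ∪ (Y ∖ A)) ∩ (A ∩ (A ∪ Y)), so A ∖ (Y ∖ (Y ∪ A)) ⊆ (A ∪ (Y ∖ A)) ∩ (A ∩ (A ∪ Y)).

(⊇) Let x ∈ (A ∪ (Y ∖ A)) ∩ (A ∩ (A ∪ Y)). Then either x ∈ A and x ∉ Y; or x ∈ A ∩ Y. In each case x ∈ A ∖ (Y ∖ (Y ∪ A)), so (A ∪ (Y ∖ A)) ∩ (A ∩ (A ∪ Y)) ⊆ A ∖ (Y ∖ (Y ∪ A)).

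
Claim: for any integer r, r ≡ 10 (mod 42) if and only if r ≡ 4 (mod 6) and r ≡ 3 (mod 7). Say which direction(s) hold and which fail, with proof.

(⇒) Suppose r ≡ 10 (mod 42); write r = 42j + 10. Since 6 ∣ 42, reducing mod 6 gives r ≡ 10 ≡ 4 (mod 6); since 7 ∣ 42, reducing mod 7 gives r ≡ 10 ≡ 3 (mod 7).

(⇐) Conversely, if r ≡ 4 (mod 6) and r ≡ 3 (mod 7), then by the Chinese remainder theorem r ≡ 10 (mod 42). This is exactly r ≡ 10 (mod 42).

Both directions hold.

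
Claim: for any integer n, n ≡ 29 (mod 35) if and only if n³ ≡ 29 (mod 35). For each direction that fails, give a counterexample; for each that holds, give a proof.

(→) Suppose n ≡ 29 (mod 35). Write n = 35j + 29. Then (35j + 29)³ = 42875j³ + 106575j² + 88305j + 24389 = 35(1225j³ + 3045j² + 2523j + 696) + 29, so n³ ≡ 29 (mod 35).

(←) This fails: take n = 4. Then 4³ = 64 ≡ 29 (mod 35), yet 4 ≡ 4 (mod 35), not 29.

The forward direction holds; the converse fails.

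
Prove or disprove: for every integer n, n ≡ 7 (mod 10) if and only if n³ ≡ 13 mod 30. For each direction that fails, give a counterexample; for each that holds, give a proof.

(⇒) This fails: take n = 17. Then 17 ≡ 7 (mod 10), but 17³ = 4913 ≡ 23 (mod 30), not 13.

(⇐) Conversely, the residues r modulo 30 with r³ ≡ 13 (mod 30) are exactly {7}, and each is ≡ 7 (mod 10).

The forward direction fails; the converse holds.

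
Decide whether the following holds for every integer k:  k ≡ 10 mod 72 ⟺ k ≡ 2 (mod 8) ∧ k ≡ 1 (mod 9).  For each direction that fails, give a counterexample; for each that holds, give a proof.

[⇐] If k ≡ 2 (mod 8) and k ≡ 1 (mod 9), then by the Chinese remainder theorem k ≡ 10 (mod 72). This is exactly k ≡ 10 (mod 72).

[⇒] Suppose k ≡ 10 (mod 72); write k = 72j + 10. Since 8 ∣ 72, reducing mod 8 gives k ≡ 10 ≡ 2 (mod 8); since 9 ∣ 72, reducing mod 9 gives k ≡ 10 ≡ 1 (mod 9).

Both directions hold.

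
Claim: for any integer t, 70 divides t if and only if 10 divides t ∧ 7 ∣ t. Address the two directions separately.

(⟹) If 70 ∣ t, write t = 70q. Since 70 = 7·10, t = 10·(7q), so 10 ∣ t; and since 70 = 10·7, t = 7·(10q), so 7 ∣ t.

(⟸) Suppose 10 ∣ t and 7 ∣ t. Any common multiple of 10 and 7 is a multiple of their lcm; here gcd(10, 7) = 1, so lcm(10, 7) = 10·7 = 70, so 70 ∣ t.

Both directions hold; the statement is true.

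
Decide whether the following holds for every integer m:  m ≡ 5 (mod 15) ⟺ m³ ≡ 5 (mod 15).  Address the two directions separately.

The biconditional holds.

[⇐] Suppose m³ ≡ 5 (mod 15). The only residue r in {0, …, 14} with r³ ≡ 5 (mod 15) is r = 5, so m ≡ 5 (mod 15).

[⇒] Suppose m ≡ 5 (mod 15). Write m = 15j + 5. Then (15j + 5)³ = 3375j³ + 3375j² + 1125j + 125 = 15(225j³ + 225j² + 75j + 8) + 5, so m³ ≡ 5 (mod 15).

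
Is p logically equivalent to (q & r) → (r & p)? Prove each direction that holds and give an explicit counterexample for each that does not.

Converse. This fails. Under r = F, p = F, q = F, the left side is false but the right side is true.

Forward direction. Assume the antecedent. If r is true, the antecedent forces (r = T, p = T, q = F) or (r = T, p = T, q = T), and (q & r) → (r & p) holds there. If r is false, (q & r) → (r & p) reduces to true regardless of the other variables. Either way (q & r) → (r & p) holds.

Only the forward direction holds.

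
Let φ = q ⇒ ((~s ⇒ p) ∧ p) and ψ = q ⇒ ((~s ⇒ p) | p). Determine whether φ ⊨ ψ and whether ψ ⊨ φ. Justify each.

[⇒] Assume the antecedent. If q is true, the antecedent forces (q = T, s = F, p = T) or (q = T, s = T, p = T), and q ⇒ ((~s ⇒ p) | p) holds there. If q is false, q ⇒ ((~s ⇒ p) | p) reduces to true regardless of the other variables. Either way q ⇒ ((~s ⇒ p) | p) holds.

[⇐] This fails. Under q = T, s = T, p = F, the left side is false but the right side is true.

Not equivalent: only (⇒) holds.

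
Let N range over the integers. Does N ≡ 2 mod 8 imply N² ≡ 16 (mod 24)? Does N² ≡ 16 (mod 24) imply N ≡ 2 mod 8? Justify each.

(⇒) This fails: take N = 2. Then 2 ≡ 2 (mod 8), but 2² = 4 ≡ 4 (mod 24), not 16.

(⇐) This fails: take N = 4. Then 4² = 16 ≡ 16 (mod 24), yet 4 ≡ 4 (mod 8), not 2.

Neither direction holds.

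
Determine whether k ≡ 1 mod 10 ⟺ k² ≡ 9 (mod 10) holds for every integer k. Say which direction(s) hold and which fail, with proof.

(⇒) fails and (⇐) fails.

(→) This fails: take k = 1. Then 1 ≡ 1 (mod 10), but 1² = 1 ≡ 1 (mod 10), not 9.

(←) This fails: take k = 3. Then 3² = 9 ≡ 9 (mod 10), yet 3 ≡ 3 (mod 10), not 1.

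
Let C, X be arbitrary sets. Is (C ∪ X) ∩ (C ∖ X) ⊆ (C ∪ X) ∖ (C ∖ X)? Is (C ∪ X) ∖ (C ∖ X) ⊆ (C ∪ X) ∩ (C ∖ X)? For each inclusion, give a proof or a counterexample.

(⊆) fails and (⊇) fails.

Forward inclusion. This inclusion fails. Take C = {1}, X = ∅; then 1 ∈ (C ∪ X) ∩ (C ∖ X) but 1 ∉ (C ∪ X) ∖ (C ∖ X).

Reverse inclusion. This inclusion fails. Take C = ∅, X = {1}; then 1 ∈ (C ∪ X) ∖ (C ∖ X) but 1 ∉ (C ∪ X) ∩ (C ∖ X).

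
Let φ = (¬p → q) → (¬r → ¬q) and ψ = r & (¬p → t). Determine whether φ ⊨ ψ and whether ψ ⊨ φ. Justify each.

(⟸) Assume the antecedent. If r is true, (¬p → q) → (¬r → ¬q) reduces to true regardless of the other variables. If r is false, the antecedent cannot hold. Either way (¬p → q) → (¬r → ¬q) holds.

(⟹) This fails. Under t = F, r = F, q = F, p = F, the left side is true but the right side is false.

Not equivalent: only (⇐) holds.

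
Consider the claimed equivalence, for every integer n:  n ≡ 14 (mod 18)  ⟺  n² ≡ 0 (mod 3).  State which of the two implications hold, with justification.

(⟹) This fails: take n = 14. Then 14 ≡ 14 (mod 18), but 14² = 196 ≡ 1 (mod 3), not 0.

(⟸) This fails: take n = 0. Then 0² = 0 ≡ 0 (mod 3), yet 0 ≡ 0 (mod 18), not 14.

(⇒) fails and (⇐) fails.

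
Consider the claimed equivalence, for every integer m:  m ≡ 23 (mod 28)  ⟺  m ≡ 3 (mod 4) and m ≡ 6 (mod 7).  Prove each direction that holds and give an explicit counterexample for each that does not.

Both directions fail.

(⇒) This fails: m = 23 gives 23 ≡ 23 (mod 28) but 23 ≡ 2 (mod 7), so the conjunction on the right does not hold.

(⇐) This fails: m = 27 satisfies both congruences on the right (27 ≡ 3 mod 4 and 27 ≡ 6 mod 7) yet 27 ≡ 27 (mod 28), not 23.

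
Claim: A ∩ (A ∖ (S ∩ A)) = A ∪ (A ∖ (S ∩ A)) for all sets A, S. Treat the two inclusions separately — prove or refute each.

(⊆) holds; (⊇) fails.

(⟹) Let x ∈ A ∩ (A ∖ (S ∩ A)). Then x ∈ A and x ∉ S, from which x ∈ A ∪ (A ∖ (S ∩ A)).

(⟸) This inclusion fails. Take A = {1}, S = {1}; then 1 ∈ A ∪ (A ∖ (S ∩ A)) but 1 ∉ A ∩ (A ∖ (S ∩ A)).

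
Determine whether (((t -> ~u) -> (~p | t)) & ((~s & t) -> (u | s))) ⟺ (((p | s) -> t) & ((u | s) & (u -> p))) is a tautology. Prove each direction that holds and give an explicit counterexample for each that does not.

The forward direction fails; the converse holds.

(→) This fails. Under p = F, u = F, s = F, t = F, the left side is true but the right side is false.

(←) Assume the antecedent. If u is true, the antecedent forces (p = T, u = T, s = F, t = T) or (p = T, u = T, s = T, t = T), and the consequent holds there. If u is false, the antecedent forces (p = F, u = F, s = T, t = T) or (p = T, u = F, s = T, t = T), and the consequent holds there. Either way the consequent holds.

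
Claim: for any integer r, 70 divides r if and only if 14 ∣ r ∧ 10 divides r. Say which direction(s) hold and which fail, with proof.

Equivalent; both directions hold.

(⟹) If 70 ∣ r, write r = 70q. Since 70 = 5·14, r = 14·(5q), so 14 ∣ r; and since 70 = 7·10, r = 10·(7q), so 10 ∣ r.

(⟸) Suppose 14 ∣ r and 10 ∣ r. Any common multiple of 14 and 10 is a multiple of their lcm; here lcm(14, 10) = 14·10/gcd(14, 10) = 140/2 = 70, so 70 ∣ r.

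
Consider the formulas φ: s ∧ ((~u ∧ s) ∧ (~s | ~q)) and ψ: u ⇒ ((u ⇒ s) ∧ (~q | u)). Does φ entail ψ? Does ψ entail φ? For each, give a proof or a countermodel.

(⇒) Assume the antecedent. If s is true, u ⇒ ((u ⇒ s) ∧ (~q | u)) reduces to true regardless of the other variables. If s is false, the antecedent cannot hold. Either way u ⇒ ((u ⇒ s) ∧ (~q | u)) holds.

(⇐) This fails. Under s = F, q = F, u = F, the left side is false but the right side is true.

Not equivalent: only (⇒) holds.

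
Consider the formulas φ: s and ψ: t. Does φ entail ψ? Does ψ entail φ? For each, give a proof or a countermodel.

(→) This fails. Under s = T, t = F, the left side is true but the right side is false.

(←) This fails. Under s = F, t = T, the left side is false but the right side is true.

Neither direction holds.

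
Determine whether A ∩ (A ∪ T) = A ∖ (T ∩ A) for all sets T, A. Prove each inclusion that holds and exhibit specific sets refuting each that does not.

(⊆) fails; (⊇) holds.

(⟸) Let x ∈ A ∖ (T ∩ A). Then x ∈ A and x ∉ T, from which x ∈ A ∩ (A ∪ T).

(⟹) This inclusion fails. Take T = {1}, A = {1}; then 1 ∈ A ∩ (A ∪ T) but 1 ∉ A ∖ (T ∩ A).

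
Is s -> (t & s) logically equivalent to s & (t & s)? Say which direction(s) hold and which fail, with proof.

(⇐) Assume the antecedent. If t is true, s -> (t & s) reduces to true regardless of the other variables. If t is false, the antecedent cannot hold. Either way s -> (t & s) holds.

(⇒) This fails. Under t = F, s = F, the left side is true but the right side is false.

(⇒) fails; (⇐) holds.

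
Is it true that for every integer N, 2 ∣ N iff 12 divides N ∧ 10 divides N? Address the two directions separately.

Only the converse holds.

(⇐) Suppose 12 ∣ N and 10 ∣ N. Any common multiple of 12 and 10 is a multiple of their lcm; here lcm(12, 10) = 12·10/gcd(12, 10) = 120/2 = 60, so 60 ∣ N. Since 2 ∣ 60, it follows that 2 ∣ N.

(⇒) This fails: take N = 2. Certainly 2 ∣ 2, but 12 ∤ 2.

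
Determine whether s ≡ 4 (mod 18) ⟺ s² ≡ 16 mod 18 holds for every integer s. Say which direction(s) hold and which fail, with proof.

Only the forward direction holds.

[⇒] Suppose s ≡ 4 (mod 18). Write s = 18j + 4. Then (18j + 4)² = 324j² + 144j + 16 = 18(18j² + 8j) + 16, so s² ≡ 16 (mod 18).

[⇐] This fails: take s = 14. Then 14² = 196 ≡ 16 (mod 18), yet 14 ≡ 14 (mod 18), not 4.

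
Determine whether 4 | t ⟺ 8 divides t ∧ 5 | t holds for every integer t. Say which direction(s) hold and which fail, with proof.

Only the reverse direction holds.

(⇐) Suppose 8 ∣ t and 5 ∣ t. Any common multiple of 8 and 5 is a multiple of their lcm; here gcd(8, 5) = 1, so lcm(8, 5) = 8·5 = 40, so 40 ∣ t. Since 4 ∣ 40, it follows that 4 ∣ t.

(⇒) This fails: take t = 4. Certainly 4 ∣ 4, but 8 ∤ 4.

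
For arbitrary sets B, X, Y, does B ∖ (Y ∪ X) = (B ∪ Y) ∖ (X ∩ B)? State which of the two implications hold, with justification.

The sets are not equal: only the forward inclusion holds.

(⟹) Let x ∈ B ∖ (Y ∪ X). Then x ∈ B and x ∉ X, Y, from which x ∈ (B ∪ Y) ∖ (X ∩ B).

(⟸) This inclusion fails. Take B = ∅, X = ∅, Y = {1}; then 1 ∈ (B ∪ Y) ∖ (X ∩ B) but 1 ∉ B ∖ (Y ∪ X).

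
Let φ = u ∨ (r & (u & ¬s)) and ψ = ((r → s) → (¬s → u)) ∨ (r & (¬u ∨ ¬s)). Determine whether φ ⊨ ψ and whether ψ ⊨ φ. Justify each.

(⇐) This fails. Under u = F, s = T, r = F, the left side is false but the right side is true.

(⇒) Assume the antecedent. If u is true, the consequent reduces to true regardless of the other variables. If u is false, the antecedent cannot hold. Either way the consequent holds.

Only the forward direction holds.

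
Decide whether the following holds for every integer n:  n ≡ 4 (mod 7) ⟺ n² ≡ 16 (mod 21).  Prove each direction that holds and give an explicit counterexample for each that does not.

(⇒) This fails: take n = 18. Then 18 ≡ 4 (mod 7), but 18² = 324 ≡ 9 (mod 21), not 16.

(⇐) This fails: take n = 10. Then 10² = 100 ≡ 16 (mod 21), yet 10 ≡ 3 (mod 7), not 4.

Neither implication holds.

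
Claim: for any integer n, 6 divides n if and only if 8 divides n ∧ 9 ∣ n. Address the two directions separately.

Only the converse holds.

(←) Suppose 8 ∣ n and 9 ∣ n. Any common multiple of 8 and 9 is a multiple of their lcm; here gcd(8, 9) = 1, so lcm(8, 9) = 8·9 = 72, so 72 ∣ n. Since 6 ∣ 72, it follows that 6 ∣ n.

(→) This fails: take n = 6. Certainly 6 ∣ 6, but 8 ∤ 6.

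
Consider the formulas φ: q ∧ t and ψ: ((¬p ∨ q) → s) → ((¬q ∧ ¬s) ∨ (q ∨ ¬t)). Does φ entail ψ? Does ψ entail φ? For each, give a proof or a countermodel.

(⟹) Assume the antecedent. If q is true, the consequent reduces to true regardless of the other variables. If q is false, the antecedent cannot hold. Either way the consequent holds.

(⟸) This fails. Under q = F, t = F, p = F, s = F, the left side is false but the right side is true.

Only the forward implication holds.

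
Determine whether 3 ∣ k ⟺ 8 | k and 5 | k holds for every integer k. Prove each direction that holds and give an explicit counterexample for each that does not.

(⇒) fails and (⇐) fails.

(⟹) This fails: take k = 3. Certainly 3 ∣ 3, but 8 ∤ 3.

(⟸) This fails: take k = 40. Both 8 ∣ 40 and 5 ∣ 40, yet 40 is not a multiple of 3 (since 40 = 13·3 + 1), so 3 ∤ 40.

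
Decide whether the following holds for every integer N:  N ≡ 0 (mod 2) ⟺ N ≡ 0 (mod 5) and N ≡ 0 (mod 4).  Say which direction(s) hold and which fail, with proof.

Not equivalent: only (⇐) holds.

Forward direction. This fails: N = 2 gives 2 ≡ 0 (mod 2) but 2 ≡ 2 (mod 5), so the conjunction on the right does not hold.

Converse. If N ≡ 0 (mod 5) and N ≡ 0 (mod 4), then by the Chinese remainder theorem N ≡ 0 (mod 20). Since 0 ≡ 0 (mod 2) and 2 ∣ 20, we get N ≡ 0 (mod 2).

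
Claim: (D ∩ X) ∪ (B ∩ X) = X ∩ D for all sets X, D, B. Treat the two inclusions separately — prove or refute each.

(⊇) Let x ∈ X ∩ D. Then either x ∈ X ∩ D and x ∉ B; or x ∈ X ∩ D ∩ B. In each case x ∈ (D ∩ X) ∪ (B ∩ X), so X ∩ D ⊆ (D ∩ X) ∪ (B ∩ X).

(⊆) This inclusion fails. Take X = {1}, D = ∅, B = {1}; then 1 ∈ (D ∩ X) ∪ (B ∩ X) but 1 ∉ X ∩ D.

Only the reverse inclusion holds.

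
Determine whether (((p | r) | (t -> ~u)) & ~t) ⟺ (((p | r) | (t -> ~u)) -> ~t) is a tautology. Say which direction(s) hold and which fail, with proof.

Not equivalent: only (⇒) holds.

Forward direction. Assume the antecedent. If t is true, the antecedent cannot hold. If t is false, ((p | r) | (t -> ~u)) -> ~t reduces to true regardless of the other variables. Either way ((p | r) | (t -> ~u)) -> ~t holds.

Converse. This fails. Under r = F, p = F, u = T, t = T, the left side is false but the right side is true.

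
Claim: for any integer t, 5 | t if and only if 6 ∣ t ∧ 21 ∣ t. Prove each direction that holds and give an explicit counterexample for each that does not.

(⇒) This fails: take t = 5. Certainly 5 ∣ 5, but 6 ∤ 5.

(⇐) This fails: take t = 42. Both 6 ∣ 42 and 21 ∣ 42, yet 42 is not a multiple of 5 (since 42 = 8·5 + 2), so 5 ∤ 42.

Both directions fail.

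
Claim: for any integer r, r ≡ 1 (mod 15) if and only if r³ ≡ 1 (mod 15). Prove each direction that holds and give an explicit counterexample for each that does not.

(⇒) Suppose r ≡ 1 (mod 15). Write r = 15j + 1. Then (15j + 1)³ = 3375j³ + 675j² + 45j + 1 = 15(225j³ + 45j² + 3j) + 1, so r³ ≡ 1 (mod 15).

(⇐) Conversely, suppose r³ ≡ 1 (mod 15). The only residue r in {0, …, 14} with r³ ≡ 1 (mod 15) is r = 1, so r ≡ 1 (mod 15).

Equivalent; both directions hold.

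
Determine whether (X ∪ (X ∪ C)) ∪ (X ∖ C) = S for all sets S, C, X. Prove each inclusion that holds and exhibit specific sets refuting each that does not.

(⊆) fails and (⊇) fails.

(⟹) This inclusion fails. Take S = ∅, C = {1}, X = ∅; then 1 ∈ (X ∪ (X ∪ C)) ∪ (X ∖ C) but 1 ∉ S.

(⟸) This inclusion fails. Take S = {1}, C = ∅, X = ∅; then 1 ∈ S but 1 ∉ (X ∪ (X ∪ C)) ∪ (X ∖ C).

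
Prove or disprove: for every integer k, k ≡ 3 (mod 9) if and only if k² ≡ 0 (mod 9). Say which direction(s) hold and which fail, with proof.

The forward direction holds; the converse fails.

(⟹) Suppose k ≡ 3 (mod 9). Write k = 9j + 3. Then (9j + 3)² = 81j² + 54j + 9 = 9(9j² + 6j + 1) + 0, so k² ≡ 0 (mod 9).

(⟸) This fails: take k = 0. Then 0² = 0 ≡ 0 (mod 9), yet 0 ≡ 0 (mod 9), not 3.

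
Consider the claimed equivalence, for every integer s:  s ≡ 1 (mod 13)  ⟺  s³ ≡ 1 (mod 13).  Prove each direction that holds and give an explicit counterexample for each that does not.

(⟹) Suppose s ≡ 1 (mod 13). Write s = 13j + 1. Then (13j + 1)³ = 2197j³ + 507j² + 39j + 1 = 13(169j³ + 39j² + 3j) + 1, so s³ ≡ 1 (mod 13).

(⟸) This fails: take s = 3. Then 3³ = 27 ≡ 1 (mod 13), yet 3 ≡ 3 (mod 13), not 1.

Only the forward implication holds.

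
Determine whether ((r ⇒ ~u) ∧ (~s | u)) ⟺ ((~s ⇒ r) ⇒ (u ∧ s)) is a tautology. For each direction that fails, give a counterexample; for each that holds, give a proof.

Both directions fail.

(→) This fails. Under s = F, u = F, r = T, the left side is true but the right side is false.

(←) This fails. Under s = T, u = T, r = T, the left side is false but the right side is true.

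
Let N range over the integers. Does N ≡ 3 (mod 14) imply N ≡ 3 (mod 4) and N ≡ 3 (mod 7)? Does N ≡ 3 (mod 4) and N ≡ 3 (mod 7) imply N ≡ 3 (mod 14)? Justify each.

[⇐] If N ≡ 3 (mod 4) and N ≡ 3 (mod 7), then by the Chinese remainder theorem N ≡ 3 (mod 28). Since 3 ≡ 3 (mod 14) and 14 ∣ 28, we get N ≡ 3 (mod 14).

[⇒] This fails: N = 17 gives 17 ≡ 3 (mod 14) but 17 ≡ 1 (mod 4), so the conjunction on the right does not hold.

The forward direction fails; the converse holds.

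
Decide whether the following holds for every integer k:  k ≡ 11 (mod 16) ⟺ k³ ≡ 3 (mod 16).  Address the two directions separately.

Equivalent; both directions hold.

[⇒] Suppose k ≡ 11 (mod 16). Write k = 16j + 11. Then (16j + 11)³ = 4096j³ + 8448j² + 5808j + 1331 = 16(256j³ + 528j² + 363j + 83) + 3, so k³ ≡ 3 (mod 16).

[⇐] Conversely, suppose k³ ≡ 3 (mod 16). The only residue r in {0, …, 15} with r³ ≡ 3 (mod 16) is r = 11, so k ≡ 11 (mod 16).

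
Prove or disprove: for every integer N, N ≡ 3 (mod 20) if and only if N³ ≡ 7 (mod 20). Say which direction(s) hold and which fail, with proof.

Both directions hold.

(⇒) Suppose N ≡ 3 (mod 20). Write N = 20j + 3. Then (20j + 3)³ = 8000j³ + 3600j² + 540j + 27 = 20(400j³ + 180j² + 27j + 1) + 7, so N³ ≡ 7 (mod 20).

(⇐) Conversely, suppose N³ ≡ 7 (mod 20). The only residue r in {0, …, 19} with r³ ≡ 7 (mod 20) is r = 3, so N ≡ 3 (mod 20).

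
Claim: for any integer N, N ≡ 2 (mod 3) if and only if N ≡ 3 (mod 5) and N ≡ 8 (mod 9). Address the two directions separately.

Only the converse holds.

(⟸) If N ≡ 3 (mod 5) and N ≡ 8 (mod 9), then by the Chinese remainder theorem N ≡ 8 (mod 45). Since 8 ≡ 2 (mod 3) and 3 ∣ 45, we get N ≡ 2 (mod 3).

(⟹) This fails: N = 32 gives 32 ≡ 2 (mod 3) but 32 ≡ 2 (mod 5), so the conjunction on the right does not hold.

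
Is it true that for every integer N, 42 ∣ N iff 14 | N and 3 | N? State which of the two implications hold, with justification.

Both directions hold.

(→) If 42 ∣ N, write N = 42q. Since 42 = 3·14, N = 14·(3q), so 14 ∣ N; and since 42 = 14·3, N = 3·(14q), so 3 ∣ N.

(←) Suppose 14 ∣ N and 3 ∣ N. Any common multiple of 14 and 3 is a multiple of their lcm; here gcd(14, 3) = 1, so lcm(14, 3) = 14·3 = 42, so 42 ∣ N.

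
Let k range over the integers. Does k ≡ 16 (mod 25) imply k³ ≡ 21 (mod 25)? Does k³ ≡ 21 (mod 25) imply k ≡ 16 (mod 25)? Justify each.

Both directions hold.

[⇒] Suppose k ≡ 16 (mod 25). Write k = 25j + 16. Then (25j + 16)³ = 15625j³ + 30000j² + 19200j + 4096 = 25(625j³ + 1200j² + 768j + 163) + 21, so k³ ≡ 21 (mod 25).

[⇐] Conversely, suppose k³ ≡ 21 (mod 25). The only residue r in {0, …, 24} with r³ ≡ 21 (mod 25) is r = 16, so k ≡ 16 (mod 25).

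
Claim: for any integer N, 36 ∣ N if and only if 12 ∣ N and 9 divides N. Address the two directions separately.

Both directions hold; the statement is true.

(⟹) If 36 ∣ N, write N = 36q. Since 36 = 3·12, N = 12·(3q), so 12 ∣ N; and since 36 = 4·9, N = 9·(4q), so 9 ∣ N.

(⟸) Suppose 12 ∣ N and 9 ∣ N. Any common multiple of 12 and 9 is a multiple of their lcm; here lcm(12, 9) = 12·9/gcd(12, 9) = 108/3 = 36, so 36 ∣ N.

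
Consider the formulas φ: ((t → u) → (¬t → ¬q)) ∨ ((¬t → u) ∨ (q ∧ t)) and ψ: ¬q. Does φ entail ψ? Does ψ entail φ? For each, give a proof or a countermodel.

Only the converse holds.

Forward direction. This fails. Under t = T, q = T, u = F, the left side is true but the right side is false.

Converse. Assume the antecedent. If t is true, the consequent reduces to true regardless of the other variables. If t is false, the antecedent forces (t = F, q = F, u = F) or (t = F, q = F, u = T), and the consequent holds there. Either way the consequent holds.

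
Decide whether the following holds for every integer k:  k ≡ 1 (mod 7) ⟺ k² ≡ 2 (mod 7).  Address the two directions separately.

(⟹) This fails: take k = 1. Then 1 ≡ 1 (mod 7), but 1² = 1 ≡ 1 (mod 7), not 2.

(⟸) This fails: take k = 3. Then 3² = 9 ≡ 2 (mod 7), yet 3 ≡ 3 (mod 7), not 1.

Neither implication holds.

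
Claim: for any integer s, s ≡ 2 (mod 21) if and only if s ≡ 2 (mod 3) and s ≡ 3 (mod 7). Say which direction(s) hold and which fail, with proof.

(⟹) This fails: s = 2 gives 2 ≡ 2 (mod 21) but 2 ≡ 2 (mod 7), so the conjunction on the right does not hold.

(⟸) This fails: s = 17 satisfies both congruences on the right (17 ≡ 2 mod 3 and 17 ≡ 3 mod 7) yet 17 ≡ 17 (mod 21), not 2.

Neither implication holds.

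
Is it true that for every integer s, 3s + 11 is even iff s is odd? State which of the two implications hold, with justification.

Equivalent; both directions hold.

Forward direction. Suppose 3s + 11 is even. Since 3 is odd, 3s and s have the same parity, so 3s + 11 ≡ s + 11 (mod 2). As 11 is odd, 3s + 11 is even exactly when s is odd. Thus s is odd.

Converse. Suppose s is odd; write s = 2j + 1. Then 3s + 11 = 3·(2j + 1) + 11 = 2·3j + 14, which is even.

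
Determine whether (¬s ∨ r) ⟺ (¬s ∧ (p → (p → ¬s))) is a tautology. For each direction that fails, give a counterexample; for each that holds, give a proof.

Only the reverse direction holds.

(→) This fails. Under p = F, r = T, s = T, the left side is true but the right side is false.

(←) Assume the antecedent. If p is true, the antecedent forces (p = T, r = F, s = F) or (p = T, r = T, s = F), and ¬s ∨ r holds there. If p is false, the antecedent forces (p = F, r = F, s = F) or (p = F, r = T, s = F), and ¬s ∨ r holds there. Either way ¬s ∨ r holds.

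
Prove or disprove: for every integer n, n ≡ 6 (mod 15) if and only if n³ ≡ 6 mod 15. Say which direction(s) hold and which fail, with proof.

(⟹) Suppose n ≡ 6 (mod 15). Write n = 15j + 6. Then (15j + 6)³ = 3375j³ + 4050j² + 1620j + 216 = 15(225j³ + 270j² + 108j + 14) + 6, so n³ ≡ 6 (mod 15).

(⟸) Conversely, suppose n³ ≡ 6 (mod 15). The only residue r in {0, …, 14} with r³ ≡ 6 (mod 15) is r = 6, so n ≡ 6 (mod 15).

Both directions hold.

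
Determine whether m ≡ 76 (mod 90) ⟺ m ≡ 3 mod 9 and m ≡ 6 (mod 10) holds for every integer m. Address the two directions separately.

Both directions fail.

(⟹) This fails: m = 76 gives 76 ≡ 76 (mod 90) but 76 ≡ 4 (mod 9), so the conjunction on the right does not hold.

(⟸) This fails: m = 66 satisfies both congruences on the right (66 ≡ 3 mod 9 and 66 ≡ 6 mod 10) yet 66 ≡ 66 (mod 90), not 76.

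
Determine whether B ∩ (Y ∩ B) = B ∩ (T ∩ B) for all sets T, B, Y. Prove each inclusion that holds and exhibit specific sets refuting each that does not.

Both inclusions fail.

(⊆) This inclusion fails. Take T = ∅, B = {1}, Y = {1}; then 1 ∈ B ∩ (Y ∩ B) but 1 ∉ B ∩ (T ∩ B).

(⊇) This inclusion fails. Take T = {1}, B = {1}, Y = ∅; then 1 ∈ B ∩ (T ∩ B) but 1 ∉ B ∩ (Y ∩ B).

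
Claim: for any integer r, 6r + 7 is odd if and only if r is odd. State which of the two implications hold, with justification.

The forward direction fails; the converse holds.

Forward direction. This fails: take r = 6. Then 6r + 7 = 43, which is odd, yet r = 6 is even, not odd.

Converse. Suppose r is odd. Since 6 is even, 6r is even for every r, so 6r + 7 has the same parity as 7, which is odd. Hence 6r + 7 is odd.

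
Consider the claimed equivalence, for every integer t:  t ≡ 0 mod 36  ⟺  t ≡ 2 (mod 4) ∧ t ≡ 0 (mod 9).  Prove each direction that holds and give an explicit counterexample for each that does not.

Neither direction holds.

Forward direction. This fails: t = 0 gives 0 ≡ 0 (mod 36) but 0 ≡ 0 (mod 4), so the conjunction on the right does not hold.

Converse. This fails: t = 18 satisfies both congruences on the right (18 ≡ 2 mod 4 and 18 ≡ 0 mod 9) yet 18 ≡ 18 (mod 36), not 0.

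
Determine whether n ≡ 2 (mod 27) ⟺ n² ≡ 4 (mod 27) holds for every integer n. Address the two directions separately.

Only the forward direction holds.

(⇒) Suppose n ≡ 2 (mod 27). Write n = 27j + 2. Then (27j + 2)² = 729j² + 108j + 4 = 27(27j² + 4j) + 4, so n² ≡ 4 (mod 27).

(⇐) This fails: take n = 25. Then 25² = 625 ≡ 4 (mod 27), yet 25 ≡ 25 (mod 27), not 2.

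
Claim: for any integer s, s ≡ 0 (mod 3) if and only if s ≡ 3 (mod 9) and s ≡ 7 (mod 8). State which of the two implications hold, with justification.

The forward direction fails; the converse holds.

(←) If s ≡ 3 (mod 9) and s ≡ 7 (mod 8), then by the Chinese remainder theorem s ≡ 39 (mod 72). Since 39 ≡ 0 (mod 3) and 3 ∣ 72, we get s ≡ 0 (mod 3).

(→) This fails: s = 0 gives 0 ≡ 0 (mod 3) but 0 ≡ 0 (mod 9), so the conjunction on the right does not hold.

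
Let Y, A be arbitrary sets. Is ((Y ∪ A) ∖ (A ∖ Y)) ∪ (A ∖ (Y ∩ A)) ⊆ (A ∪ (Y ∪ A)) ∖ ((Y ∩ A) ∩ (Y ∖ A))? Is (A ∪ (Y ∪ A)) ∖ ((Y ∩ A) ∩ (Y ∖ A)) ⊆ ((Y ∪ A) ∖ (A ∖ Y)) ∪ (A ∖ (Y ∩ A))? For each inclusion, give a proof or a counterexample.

(⟹) Let x ∈ ((Y ∪ A) ∖ (A ∖ Y)) ∪ (A ∖ (Y ∩ A)). Then either x ∈ Y and x ∉ A; or x ∈ A and x ∉ Y; or x ∈ Y ∩ A. In each case x ∈ (A ∪ (Y ∪ A)) ∖ ((Y ∩ A) ∩ (Y ∖ A)), so ((Y ∪ A) ∖ (A ∖ Y)) ∪ (A ∖ (Y ∩ A)) ⊆ (A ∪ (Y ∪ A)) ∖ ((Y ∩ A) ∩ (Y ∖ A)).

(⟸) Let x ∈ (A ∪ (Y ∪ A)) ∖ ((Y ∩ A) ∩ (Y ∖ A)). Then either x ∈ Y and x ∉ A; or x ∈ A and x ∉ Y; or x ∈ Y ∩ A. In each case x ∈ ((Y ∪ A) ∖ (A ∖ Y)) ∪ (A ∖ (Y ∩ A)), so (A ∪ (Y ∪ A)) ∖ ((Y ∩ A) ∩ (Y ∖ A)) ⊆ ((Y ∪ A) ∖ (A ∖ Y)) ∪ (A ∖ (Y ∩ A)).

The two sets are equal.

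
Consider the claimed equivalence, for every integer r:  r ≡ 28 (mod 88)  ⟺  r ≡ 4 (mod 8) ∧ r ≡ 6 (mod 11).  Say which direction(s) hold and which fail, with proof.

The biconditional holds.

(→) Suppose r ≡ 28 (mod 88); write r = 88j + 28. Since 8 ∣ 88, reducing mod 8 gives r ≡ 28 ≡ 4 (mod 8); since 11 ∣ 88, reducing mod 11 gives r ≡ 28 ≡ 6 (mod 11).

(←) Conversely, if r ≡ 4 (mod 8) and r ≡ 6 (mod 11), then by the Chinese remainder theorem r ≡ 28 (mod 88). This is exactly r ≡ 28 (mod 88).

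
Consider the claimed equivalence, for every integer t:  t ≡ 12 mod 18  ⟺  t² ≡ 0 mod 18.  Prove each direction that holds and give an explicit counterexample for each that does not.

(⇒) holds; (⇐) fails.

Forward direction. Suppose t ≡ 12 mod 18. Write t = 18j + 12. Then (18j + 12)² = 324j² + 432j + 144 = 18(18j² + 24j + 8) + 0, so t² ≡ 0 (mod 18).

Converse. This fails: take t = 0. Then 0² = 0 ≡ 0 (mod 18), yet 0 ≡ 0 (mod 18), not 12.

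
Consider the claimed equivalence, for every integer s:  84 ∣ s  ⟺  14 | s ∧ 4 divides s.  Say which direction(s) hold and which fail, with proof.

Only the forward implication holds.

(→) If 84 ∣ s, write s = 84q. Since 84 = 6·14, s = 14·(6q), so 14 ∣ s; and since 84 = 21·4, s = 4·(21q), so 4 ∣ s.

(←) This fails: take s = 28. Both 14 ∣ 28 and 4 ∣ 28, yet 28 is not a multiple of 84 (since 28 = 0·84 + 28), so 84 ∤ 28.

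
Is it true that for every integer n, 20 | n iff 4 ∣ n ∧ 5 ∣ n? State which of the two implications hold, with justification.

(⇒) If 20 ∣ n, write n = 20q. Since 20 = 5·4, n = 4·(5q), so 4 ∣ n; and since 20 = 4·5, n = 5·(4q), so 5 ∣ n.

(⇐) Suppose 4 ∣ n and 5 ∣ n. Any common multiple of 4 and 5 is a multiple of their lcm; here gcd(4, 5) = 1, so lcm(4, 5) = 4·5 = 20, so 20 ∣ n.

The biconditional holds.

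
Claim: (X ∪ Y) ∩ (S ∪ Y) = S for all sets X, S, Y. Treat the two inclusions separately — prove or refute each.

(⊆) This inclusion fails. Take X = ∅, S = ∅, Y = {1}; then 1 ∈ (X ∪ Y) ∩ (S ∪ Y) but 1 ∉ S.

(⊇) This inclusion fails. Take X = ∅, S = {1}, Y = ∅; then 1 ∈ S but 1 ∉ (X ∪ Y) ∩ (S ∪ Y).

Neither inclusion holds.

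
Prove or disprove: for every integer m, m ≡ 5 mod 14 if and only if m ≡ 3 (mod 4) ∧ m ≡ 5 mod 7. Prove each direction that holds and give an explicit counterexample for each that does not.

Only the reverse direction holds.

Forward direction. This fails: m = 5 gives 5 ≡ 5 (mod 14) but 5 ≡ 1 (mod 4), so the conjunction on the right does not hold.

Converse. If m ≡ 3 (mod 4) and m ≡ 5 (mod 7), then by the Chinese remainder theorem m ≡ 19 (mod 28). Since 19 ≡ 5 (mod 14) and 14 ∣ 28, we get m ≡ 5 (mod 14).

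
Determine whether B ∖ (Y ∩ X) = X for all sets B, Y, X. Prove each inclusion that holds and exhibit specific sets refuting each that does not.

Neither inclusion holds.

Forward inclusion. This inclusion fails. Take B = {1}, Y = ∅, X = ∅; then 1 ∈ B ∖ (Y ∩ X) but 1 ∉ X.

Reverse inclusion. This inclusion fails. Take B = ∅, Y = ∅, X = {1}; then 1 ∈ X but 1 ∉ B ∖ (Y ∩ X).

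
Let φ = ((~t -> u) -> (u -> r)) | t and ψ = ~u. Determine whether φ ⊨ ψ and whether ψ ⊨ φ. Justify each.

Only the reverse direction holds.

(→) This fails. Under t = T, r = F, u = T, the left side is true but the right side is false.

(←) Assume the antecedent. If t is true, ((~t -> u) -> (u -> r)) | t reduces to true regardless of the other variables. If t is false, the antecedent forces (t = F, r = F, u = F) or (t = F, r = T, u = F), and ((~t -> u) -> (u -> r)) | t holds there. Either way ((~t -> u) -> (u -> r)) | t holds.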